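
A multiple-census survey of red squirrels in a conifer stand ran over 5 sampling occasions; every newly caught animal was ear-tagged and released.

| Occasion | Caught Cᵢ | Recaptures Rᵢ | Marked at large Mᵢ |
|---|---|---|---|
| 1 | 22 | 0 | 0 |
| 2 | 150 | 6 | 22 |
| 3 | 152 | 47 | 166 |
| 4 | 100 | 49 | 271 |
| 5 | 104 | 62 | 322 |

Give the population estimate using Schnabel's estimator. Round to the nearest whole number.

N ≈ 543

Σ MᵢCᵢ = 0·22 + 22·150 + 166·152 + 271·100 + 322·104 = 0 + 3300 + 25232 + 27100 + 33488 = 89120
Σ Rᵢ = 0 + 6 + 47 + 49 + 62 = 164
N̂ = 89120 / 164 ≈ 543.4 → 543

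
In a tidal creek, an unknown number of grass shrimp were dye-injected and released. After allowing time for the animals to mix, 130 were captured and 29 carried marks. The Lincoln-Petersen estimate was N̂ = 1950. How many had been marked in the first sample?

M = 435

From N = M·C/R: M = N·R / C = 1950·29 / 130 = 56550 / 130 = 435.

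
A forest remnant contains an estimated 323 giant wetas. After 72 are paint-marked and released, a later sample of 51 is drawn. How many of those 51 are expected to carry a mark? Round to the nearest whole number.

expected recaptures ≈ 11

Expected recaptures E[R] = M·C / N.
E[R] = 72 × 51 / 323 = 3672 / 323 ≈ 11.4 → 11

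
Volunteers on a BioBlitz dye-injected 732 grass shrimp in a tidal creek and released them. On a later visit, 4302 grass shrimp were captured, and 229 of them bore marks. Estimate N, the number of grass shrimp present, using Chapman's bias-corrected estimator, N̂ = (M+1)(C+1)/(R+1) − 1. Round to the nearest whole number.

N̂ = (732+1)(4302+1)/(229+1) − 1 = 733·4303/230 − 1
= 3154099/230 − 1 ≈ 13713.47 − 1 ≈ 13712.47 → 13712

N ≈ 13,712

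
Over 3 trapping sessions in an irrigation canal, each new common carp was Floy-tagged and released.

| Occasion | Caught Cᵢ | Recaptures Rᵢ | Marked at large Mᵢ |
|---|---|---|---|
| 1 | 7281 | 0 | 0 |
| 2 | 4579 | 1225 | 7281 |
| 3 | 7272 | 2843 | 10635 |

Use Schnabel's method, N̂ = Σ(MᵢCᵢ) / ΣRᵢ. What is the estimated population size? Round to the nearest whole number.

N ≈ 27,207

Σ MᵢCᵢ = 0·7281 + 7281·4579 + 10635·7272 = 0 + 33339699 + 77337720 = 110677419
Σ Rᵢ = 0 + 1225 + 2843 = 4068
N̂ = 110677419 / 4068 ≈ 27206.8 → 27207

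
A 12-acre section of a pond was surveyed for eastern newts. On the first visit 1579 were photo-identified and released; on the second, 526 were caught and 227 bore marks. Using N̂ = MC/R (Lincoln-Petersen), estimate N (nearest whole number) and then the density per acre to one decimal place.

N̂ = 1579·526/227 = 830554/227 ≈ 3658.8 → 3659
Density = N̂ / area = 3659 / 12 ≈ 304.92 → 304.9 per acre

density ≈ 304.9 eastern newts per acre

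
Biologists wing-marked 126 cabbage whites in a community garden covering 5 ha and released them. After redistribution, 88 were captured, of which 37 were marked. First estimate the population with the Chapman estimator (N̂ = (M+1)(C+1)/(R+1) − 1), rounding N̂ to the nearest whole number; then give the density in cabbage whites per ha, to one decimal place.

N̂ = 127·89/38 − 1 = 11303/38 − 1 ≈ 296.4 → 296
Density = N̂ / area = 296 / 5 ≈ 59.20 → 59.2 per ha

density ≈ 59.2 cabbage whites per ha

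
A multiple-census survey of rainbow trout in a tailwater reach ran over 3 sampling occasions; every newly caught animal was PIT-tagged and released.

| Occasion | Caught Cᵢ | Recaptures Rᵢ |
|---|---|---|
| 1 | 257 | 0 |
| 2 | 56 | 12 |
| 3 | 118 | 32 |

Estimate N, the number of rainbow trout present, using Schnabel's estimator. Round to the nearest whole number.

N ≈ 1134

Marked at large before each occasion: Mᵢ = Σⱼ<ᵢ (Cⱼ − Rⱼ) → M1=0, M2=257, M3=301
Σ MᵢCᵢ = 0·257 + 257·56 + 301·118 = 0 + 14392 + 35518 = 49910
Σ Rᵢ = 0 + 12 + 32 = 44
N̂ = 49910 / 44 ≈ 1134.3 → 1134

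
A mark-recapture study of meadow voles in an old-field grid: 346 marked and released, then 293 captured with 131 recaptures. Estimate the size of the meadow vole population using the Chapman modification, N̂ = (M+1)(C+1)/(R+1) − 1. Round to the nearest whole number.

N ≈ 772

N̂ = (346+1)(293+1)/(131+1) − 1 = 347·294/132 − 1
= 102018/132 − 1 ≈ 772.9 − 1 ≈ 771.9 → 772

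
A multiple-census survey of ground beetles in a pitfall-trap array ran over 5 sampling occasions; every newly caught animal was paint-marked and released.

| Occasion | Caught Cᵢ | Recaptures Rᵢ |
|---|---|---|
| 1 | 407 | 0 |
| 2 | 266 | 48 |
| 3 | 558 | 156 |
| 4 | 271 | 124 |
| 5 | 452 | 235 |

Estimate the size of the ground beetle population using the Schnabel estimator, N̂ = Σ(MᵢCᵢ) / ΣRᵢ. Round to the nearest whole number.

Marked at large before each occasion: Mᵢ = Σⱼ<ᵢ (Cⱼ − Rⱼ) → M1=0, M2=407, M3=625, M4=1027, M5=1174
Σ MᵢCᵢ = 0·407 + 407·266 + 625·558 + 1027·271 + 1174·452 = 0 + 108262 + 348750 + 278317 + 530648 = 1265977
Σ Rᵢ = 0 + 48 + 156 + 124 + 235 = 563
N̂ = 1265977 / 563 ≈ 2248.6 → 2249

N ≈ 2249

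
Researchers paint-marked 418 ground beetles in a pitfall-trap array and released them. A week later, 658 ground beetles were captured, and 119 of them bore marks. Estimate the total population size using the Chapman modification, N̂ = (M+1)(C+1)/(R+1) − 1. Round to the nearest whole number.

N ≈ 2300

N̂ = (418+1)(658+1)/(119+1) − 1 = 419·659/120 − 1
= 276121/120 − 1 ≈ 2301.0 − 1 ≈ 2300.0 → 2300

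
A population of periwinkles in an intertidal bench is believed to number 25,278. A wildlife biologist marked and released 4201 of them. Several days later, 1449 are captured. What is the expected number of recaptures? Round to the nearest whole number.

The marked fraction of the population is 4201/25278, so in a sample of 1449 expect C·(M/N) marked.
E[R] = 4201 × 1449 / 25278 = 6087249 / 25278 ≈ 240.8 → 241

expected recaptures ≈ 241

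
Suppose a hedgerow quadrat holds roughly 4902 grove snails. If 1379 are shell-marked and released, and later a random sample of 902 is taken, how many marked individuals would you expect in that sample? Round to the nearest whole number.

Expected recaptures E[R] = M·C / N.
E[R] = 1379 × 902 / 4902 = 1243858 / 4902 ≈ 253.7 → 254

expected recaptures ≈ 254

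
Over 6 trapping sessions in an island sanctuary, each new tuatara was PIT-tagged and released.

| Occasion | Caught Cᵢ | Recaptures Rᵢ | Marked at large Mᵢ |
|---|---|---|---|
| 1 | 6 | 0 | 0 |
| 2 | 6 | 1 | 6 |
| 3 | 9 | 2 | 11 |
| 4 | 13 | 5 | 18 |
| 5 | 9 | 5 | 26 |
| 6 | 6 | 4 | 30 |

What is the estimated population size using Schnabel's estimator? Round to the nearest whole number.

Σ MᵢCᵢ = 0·6 + 6·6 + 11·9 + 18·13 + 26·9 + 30·6 = 0 + 36 + 99 + 234 + 234 + 180 = 783
Σ Rᵢ = 0 + 1 + 2 + 5 + 5 + 4 = 17
N̂ = 783 / 17 ≈ 46.1 → 46

N ≈ 46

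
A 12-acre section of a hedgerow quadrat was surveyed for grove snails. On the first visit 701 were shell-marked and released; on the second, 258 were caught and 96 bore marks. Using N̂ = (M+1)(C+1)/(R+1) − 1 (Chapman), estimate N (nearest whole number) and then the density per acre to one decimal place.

N̂ = 702·259/97 − 1 = 181818/97 − 1 ≈ 1873.4 → 1873
Density = N̂ / area = 1873 / 12 ≈ 156.08 → 156.1 per acre

density ≈ 156.1 grove snails per acre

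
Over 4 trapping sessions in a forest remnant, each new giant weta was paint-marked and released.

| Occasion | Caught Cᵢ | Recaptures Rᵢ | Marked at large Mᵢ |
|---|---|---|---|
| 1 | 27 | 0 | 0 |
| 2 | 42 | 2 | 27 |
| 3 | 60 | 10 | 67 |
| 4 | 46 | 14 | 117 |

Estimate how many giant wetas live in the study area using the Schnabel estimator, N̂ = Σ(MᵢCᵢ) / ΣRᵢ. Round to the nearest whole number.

Σ MᵢCᵢ = 0·27 + 27·42 + 67·60 + 117·46 = 0 + 1134 + 4020 + 5382 = 10536
Σ Rᵢ = 0 + 2 + 10 + 14 = 26
N̂ = 10536 / 26 ≈ 405.2 → 405

N ≈ 405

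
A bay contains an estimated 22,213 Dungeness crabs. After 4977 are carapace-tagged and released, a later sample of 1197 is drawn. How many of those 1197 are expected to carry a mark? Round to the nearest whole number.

The marked fraction of the population is 4977/22213, so in a sample of 1197 expect C·(M/N) marked.
E[R] = 4977 × 1197 / 22213 = 5957469 / 22213 ≈ 268.2 → 268

expected recaptures ≈ 268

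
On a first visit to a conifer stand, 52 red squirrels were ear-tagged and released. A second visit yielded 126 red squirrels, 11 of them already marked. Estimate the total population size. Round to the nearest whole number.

If marked individuals mix randomly, R/C ≈ M/N, giving N ≈ M·C/R.
N = (52 × 126) / 11 = 6552 / 11 ≈ 595.6 → 596

N ≈ 596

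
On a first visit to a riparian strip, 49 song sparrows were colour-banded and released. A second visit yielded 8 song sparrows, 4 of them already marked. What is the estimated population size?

N = (49 × 8) / 4 = 392 / 4 = 98

N = 98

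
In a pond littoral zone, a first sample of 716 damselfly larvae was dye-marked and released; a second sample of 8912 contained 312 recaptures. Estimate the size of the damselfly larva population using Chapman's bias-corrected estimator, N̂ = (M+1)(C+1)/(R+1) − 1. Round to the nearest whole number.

N ≈ 20,416

N̂ = (716+1)(8912+1)/(312+1) − 1 = 717·8913/313 − 1
= 6390621/313 − 1 ≈ 20417.3 − 1 ≈ 20416.3 → 20416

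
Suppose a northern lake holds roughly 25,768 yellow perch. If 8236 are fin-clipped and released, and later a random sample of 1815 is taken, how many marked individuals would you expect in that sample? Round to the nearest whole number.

expected recaptures ≈ 580

Expected recaptures E[R] = M·C / N.
E[R] = 8236 × 1815 / 25768 = 14948340 / 25768 ≈ 580.1 → 580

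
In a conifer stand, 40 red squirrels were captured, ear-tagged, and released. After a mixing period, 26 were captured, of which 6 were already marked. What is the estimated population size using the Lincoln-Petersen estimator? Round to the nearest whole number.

If marked individuals mix randomly, R/C ≈ M/N, giving N ≈ M·C/R.
N = (40 × 26) / 6 = 1040 / 6 ≈ 173.3 → 173

N ≈ 173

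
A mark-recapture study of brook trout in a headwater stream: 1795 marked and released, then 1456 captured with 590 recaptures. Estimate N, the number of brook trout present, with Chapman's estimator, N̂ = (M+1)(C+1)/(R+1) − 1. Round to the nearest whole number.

N̂ = (1795+1)(1456+1)/(590+1) − 1 = 1796·1457/591 − 1
= 2616772/591 − 1 ≈ 4427.7 − 1 ≈ 4426.7 → 4427

N ≈ 4427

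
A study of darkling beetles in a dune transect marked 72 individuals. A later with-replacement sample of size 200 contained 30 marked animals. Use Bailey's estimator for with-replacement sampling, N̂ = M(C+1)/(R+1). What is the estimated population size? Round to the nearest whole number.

N̂ = 72·(200+1)/(30+1) = 72·201/31 = 14472/31 ≈ 466.8 → 467

N ≈ 467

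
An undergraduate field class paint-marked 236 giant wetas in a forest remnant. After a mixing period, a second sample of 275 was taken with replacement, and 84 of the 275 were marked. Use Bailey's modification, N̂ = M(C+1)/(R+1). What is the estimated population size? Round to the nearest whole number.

N ≈ 766

N̂ = 236·(275+1)/(84+1) = 236·276/85 = 65136/85 ≈ 766.3 → 766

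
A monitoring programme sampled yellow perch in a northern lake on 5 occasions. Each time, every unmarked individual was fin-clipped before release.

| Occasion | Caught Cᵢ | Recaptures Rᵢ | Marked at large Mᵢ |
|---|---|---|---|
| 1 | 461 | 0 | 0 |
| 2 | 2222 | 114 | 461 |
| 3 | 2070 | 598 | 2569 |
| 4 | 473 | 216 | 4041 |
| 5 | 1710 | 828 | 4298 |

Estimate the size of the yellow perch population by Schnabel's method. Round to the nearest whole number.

N ≈ 8886

Σ MᵢCᵢ = 0·461 + 461·2222 + 2569·2070 + 4041·473 + 4298·1710 = 0 + 1024342 + 5317830 + 1911393 + 7349580 = 15603145
Σ Rᵢ = 0 + 114 + 598 + 216 + 828 = 1756
N̂ = 15603145 / 1756 ≈ 8885.6 → 8886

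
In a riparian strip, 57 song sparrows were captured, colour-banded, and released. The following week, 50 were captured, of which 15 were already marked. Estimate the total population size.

N = (57 × 50) / 15 = 2850 / 15 = 190

N = 190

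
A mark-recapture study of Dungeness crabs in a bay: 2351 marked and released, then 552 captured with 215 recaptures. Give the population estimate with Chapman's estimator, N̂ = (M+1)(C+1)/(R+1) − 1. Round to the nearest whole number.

N̂ = (2351+1)(552+1)/(215+1) − 1 = 2352·553/216 − 1
= 1300656/216 − 1 ≈ 6021.6 − 1 ≈ 6020.6 → 6021

N ≈ 6021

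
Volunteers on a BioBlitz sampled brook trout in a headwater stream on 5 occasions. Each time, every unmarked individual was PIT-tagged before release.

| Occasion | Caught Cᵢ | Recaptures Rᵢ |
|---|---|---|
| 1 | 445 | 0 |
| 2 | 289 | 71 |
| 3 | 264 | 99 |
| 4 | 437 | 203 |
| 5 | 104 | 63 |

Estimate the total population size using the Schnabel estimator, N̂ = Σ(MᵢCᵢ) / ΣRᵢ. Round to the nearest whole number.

Marked at large before each occasion: Mᵢ = Σⱼ<ᵢ (Cⱼ − Rⱼ) → M1=0, M2=445, M3=663, M4=828, M5=1062
Σ MᵢCᵢ = 0·445 + 445·289 + 663·264 + 828·437 + 1062·104 = 0 + 128605 + 175032 + 361836 + 110448 = 775921
Σ Rᵢ = 0 + 71 + 99 + 203 + 63 = 436
N̂ = 775921 / 436 ≈ 1779.6 → 1780

N ≈ 1780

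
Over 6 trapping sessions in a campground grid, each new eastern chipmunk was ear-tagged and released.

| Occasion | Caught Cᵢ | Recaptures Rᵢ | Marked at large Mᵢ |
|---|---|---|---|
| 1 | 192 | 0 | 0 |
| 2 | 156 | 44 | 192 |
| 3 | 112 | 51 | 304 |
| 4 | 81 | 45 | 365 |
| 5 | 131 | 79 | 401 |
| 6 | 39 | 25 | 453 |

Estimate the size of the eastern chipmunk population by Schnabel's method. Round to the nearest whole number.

Σ MᵢCᵢ = 0·192 + 192·156 + 304·112 + 365·81 + 401·131 + 453·39 = 0 + 29952 + 34048 + 29565 + 52531 + 17667 = 163763
Σ Rᵢ = 0 + 44 + 51 + 45 + 79 + 25 = 244
N̂ = 163763 / 244 ≈ 671.2 → 671

N ≈ 671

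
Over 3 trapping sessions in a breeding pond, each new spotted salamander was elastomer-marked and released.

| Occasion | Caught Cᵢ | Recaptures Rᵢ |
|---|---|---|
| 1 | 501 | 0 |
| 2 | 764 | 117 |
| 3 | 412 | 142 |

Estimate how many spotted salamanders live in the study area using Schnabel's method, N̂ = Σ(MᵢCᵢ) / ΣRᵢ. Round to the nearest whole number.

N ≈ 3304

Marked at large before each occasion: Mᵢ = Σⱼ<ᵢ (Cⱼ − Rⱼ) → M1=0, M2=501, M3=1148
Σ MᵢCᵢ = 0·501 + 501·764 + 1148·412 = 0 + 382764 + 472976 = 855740
Σ Rᵢ = 0 + 117 + 142 = 259
N̂ = 855740 / 259 ≈ 3304.0 → 3304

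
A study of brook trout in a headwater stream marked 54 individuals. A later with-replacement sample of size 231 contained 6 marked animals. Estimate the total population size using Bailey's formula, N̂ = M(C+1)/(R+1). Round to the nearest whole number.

N̂ = 54·(231+1)/(6+1) = 54·232/7 = 12528/7 ≈ 1789.7 → 1790

N ≈ 1790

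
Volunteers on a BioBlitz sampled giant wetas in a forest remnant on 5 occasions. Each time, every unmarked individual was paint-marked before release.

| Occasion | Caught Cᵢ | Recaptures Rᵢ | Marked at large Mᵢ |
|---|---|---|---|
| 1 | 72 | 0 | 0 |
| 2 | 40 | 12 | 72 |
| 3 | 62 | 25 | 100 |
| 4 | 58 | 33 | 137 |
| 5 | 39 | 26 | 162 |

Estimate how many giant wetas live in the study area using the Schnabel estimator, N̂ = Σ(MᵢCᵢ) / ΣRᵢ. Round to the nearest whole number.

N ≈ 243

Σ MᵢCᵢ = 0·72 + 72·40 + 100·62 + 137·58 + 162·39 = 0 + 2880 + 6200 + 7946 + 6318 = 23344
Σ Rᵢ = 0 + 12 + 25 + 33 + 26 = 96
N̂ = 23344 / 96 ≈ 243.2 → 243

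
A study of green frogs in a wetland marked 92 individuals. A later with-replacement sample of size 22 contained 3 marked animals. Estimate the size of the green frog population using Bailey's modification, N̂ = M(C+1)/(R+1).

N̂ = 92·(22+1)/(3+1) = 92·23/4 = 2116/4 = 529

N = 529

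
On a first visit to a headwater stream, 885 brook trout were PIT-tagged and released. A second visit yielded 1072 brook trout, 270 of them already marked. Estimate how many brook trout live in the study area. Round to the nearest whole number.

If marked individuals mix randomly, R/C ≈ M/N, giving N ≈ M·C/R.
N = (885 × 1072) / 270 = 948720 / 270 ≈ 3513.8 → 3514

N ≈ 3514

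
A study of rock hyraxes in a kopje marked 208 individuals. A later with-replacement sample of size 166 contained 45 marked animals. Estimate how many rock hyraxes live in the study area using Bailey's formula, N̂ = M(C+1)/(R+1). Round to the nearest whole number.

N̂ = 208·(166+1)/(45+1) = 208·167/46 = 34736/46 ≈ 755.1 → 755

N ≈ 755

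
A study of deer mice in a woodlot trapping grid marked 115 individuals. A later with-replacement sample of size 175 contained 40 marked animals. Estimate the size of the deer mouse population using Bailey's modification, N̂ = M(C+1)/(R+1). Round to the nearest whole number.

N̂ = 115·(175+1)/(40+1) = 115·176/41 = 20240/41 ≈ 493.7 → 494

N ≈ 494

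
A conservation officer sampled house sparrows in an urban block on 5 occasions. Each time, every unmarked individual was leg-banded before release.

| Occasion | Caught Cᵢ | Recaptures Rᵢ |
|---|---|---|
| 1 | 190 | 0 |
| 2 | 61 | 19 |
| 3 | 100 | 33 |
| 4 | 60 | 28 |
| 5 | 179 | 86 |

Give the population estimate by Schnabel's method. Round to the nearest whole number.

N ≈ 675

Marked at large before each occasion: Mᵢ = Σⱼ<ᵢ (Cⱼ − Rⱼ) → M1=0, M2=190, M3=232, M4=299, M5=331
Σ MᵢCᵢ = 0·190 + 190·61 + 232·100 + 299·60 + 331·179 = 0 + 11590 + 23200 + 17940 + 59249 = 111979
Σ Rᵢ = 0 + 19 + 33 + 28 + 86 = 166
N̂ = 111979 / 166 ≈ 674.6 → 675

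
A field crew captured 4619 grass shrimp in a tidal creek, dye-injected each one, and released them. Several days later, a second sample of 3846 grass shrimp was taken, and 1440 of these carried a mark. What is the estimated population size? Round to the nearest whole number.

N ≈ 12,337

If marked individuals mix randomly, R/C ≈ M/N, giving N ≈ M·C/R.
N = (4619 × 3846) / 1440 = 17764674 / 1440 ≈ 12336.6 → 12337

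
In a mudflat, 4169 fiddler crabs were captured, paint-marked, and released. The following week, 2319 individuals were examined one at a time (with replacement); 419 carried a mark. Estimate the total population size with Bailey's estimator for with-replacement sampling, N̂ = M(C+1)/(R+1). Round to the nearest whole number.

N ≈ 23,029

N̂ = 4169·(2319+1)/(419+1) = 4169·2320/420 = 9672080/420 ≈ 23028.8 → 23029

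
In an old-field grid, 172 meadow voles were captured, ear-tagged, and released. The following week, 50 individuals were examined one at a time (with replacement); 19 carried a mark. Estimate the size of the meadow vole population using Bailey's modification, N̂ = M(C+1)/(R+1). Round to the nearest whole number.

N̂ = 172·(50+1)/(19+1) = 172·51/20 = 8772/20 ≈ 438.6 → 439

N ≈ 439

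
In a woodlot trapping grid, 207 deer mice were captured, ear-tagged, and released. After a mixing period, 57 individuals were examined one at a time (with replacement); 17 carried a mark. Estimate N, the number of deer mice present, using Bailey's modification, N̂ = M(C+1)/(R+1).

N̂ = 207·(57+1)/(17+1) = 207·58/18 = 12006/18 = 667

N = 667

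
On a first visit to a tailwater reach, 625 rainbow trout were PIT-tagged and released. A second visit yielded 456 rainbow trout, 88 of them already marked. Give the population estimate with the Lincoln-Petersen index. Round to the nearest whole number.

N ≈ 3239

N = (625 × 456) / 88 = 285000 / 88 ≈ 3238.6 → 3239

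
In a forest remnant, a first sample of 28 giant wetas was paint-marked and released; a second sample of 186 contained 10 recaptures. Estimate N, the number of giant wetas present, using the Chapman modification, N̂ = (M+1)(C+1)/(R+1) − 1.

N = 492

N̂ = (28+1)(186+1)/(10+1) − 1 = 29·187/11 − 1
= 5423/11 − 1 = 493 − 1 = 492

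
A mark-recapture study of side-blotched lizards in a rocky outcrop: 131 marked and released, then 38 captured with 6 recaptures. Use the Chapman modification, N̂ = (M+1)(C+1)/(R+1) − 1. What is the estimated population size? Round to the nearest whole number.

N̂ = (131+1)(38+1)/(6+1) − 1 = 132·39/7 − 1
= 5148/7 − 1 ≈ 735.4 − 1 ≈ 734.4 → 734

N ≈ 734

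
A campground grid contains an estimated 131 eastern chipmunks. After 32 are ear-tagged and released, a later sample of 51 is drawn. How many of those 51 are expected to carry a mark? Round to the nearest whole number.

expected recaptures ≈ 12

Expected recaptures E[R] = M·C / N.
E[R] = 32 × 51 / 131 = 1632 / 131 ≈ 12.46 → 12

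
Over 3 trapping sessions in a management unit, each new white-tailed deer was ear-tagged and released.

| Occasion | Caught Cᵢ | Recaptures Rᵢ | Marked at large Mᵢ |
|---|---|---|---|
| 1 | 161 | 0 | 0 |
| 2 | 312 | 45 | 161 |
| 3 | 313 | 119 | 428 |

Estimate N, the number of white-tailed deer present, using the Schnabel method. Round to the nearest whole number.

Σ MᵢCᵢ = 0·161 + 161·312 + 428·313 = 0 + 50232 + 133964 = 184196
Σ Rᵢ = 0 + 45 + 119 = 164
N̂ = 184196 / 164 ≈ 1123.1 → 1123

N ≈ 1123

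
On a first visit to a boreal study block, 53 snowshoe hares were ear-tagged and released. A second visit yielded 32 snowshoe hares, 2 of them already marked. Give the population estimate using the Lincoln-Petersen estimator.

Lincoln-Petersen assumes M/N = R/C, so N = M·C / R.
N = (53 × 32) / 2 = 1696 / 2 = 848

N = 848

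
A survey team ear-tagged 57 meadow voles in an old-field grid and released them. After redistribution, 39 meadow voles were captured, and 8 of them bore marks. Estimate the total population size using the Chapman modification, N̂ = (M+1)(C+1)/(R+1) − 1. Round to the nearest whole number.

N ≈ 257

N̂ = (57+1)(39+1)/(8+1) − 1 = 58·40/9 − 1
= 2320/9 − 1 ≈ 257.8 − 1 ≈ 256.8 → 257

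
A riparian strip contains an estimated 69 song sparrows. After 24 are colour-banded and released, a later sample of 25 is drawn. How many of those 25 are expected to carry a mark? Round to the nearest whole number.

expected recaptures ≈ 9

Expected recaptures E[R] = M·C / N.
E[R] = 24 × 25 / 69 = 600 / 69 ≈ 8.7 → 9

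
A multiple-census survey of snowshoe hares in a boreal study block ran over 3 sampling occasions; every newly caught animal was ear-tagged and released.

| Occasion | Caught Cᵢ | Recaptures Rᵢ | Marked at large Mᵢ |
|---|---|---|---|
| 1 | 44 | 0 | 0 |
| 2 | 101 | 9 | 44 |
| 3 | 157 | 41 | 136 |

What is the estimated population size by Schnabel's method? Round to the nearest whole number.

N ≈ 516

Σ MᵢCᵢ = 0·44 + 44·101 + 136·157 = 0 + 4444 + 21352 = 25796
Σ Rᵢ = 0 + 9 + 41 = 50
N̂ = 25796 / 50 ≈ 515.9 → 516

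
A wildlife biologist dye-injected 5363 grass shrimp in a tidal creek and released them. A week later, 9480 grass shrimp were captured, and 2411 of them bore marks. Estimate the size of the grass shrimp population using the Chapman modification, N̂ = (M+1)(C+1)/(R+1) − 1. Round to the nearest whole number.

N̂ = (5363+1)(9480+1)/(2411+1) − 1 = 5364·9481/2412 − 1
= 50856084/2412 − 1 ≈ 21084.6 − 1 ≈ 21083.6 → 21084

N ≈ 21,084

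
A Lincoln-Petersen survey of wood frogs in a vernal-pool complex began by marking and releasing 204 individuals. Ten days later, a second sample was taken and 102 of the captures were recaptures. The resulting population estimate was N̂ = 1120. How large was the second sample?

C = 560

From N = M·C/R: C = N·R / M = 1120·102 / 204 = 114240 / 204 = 560.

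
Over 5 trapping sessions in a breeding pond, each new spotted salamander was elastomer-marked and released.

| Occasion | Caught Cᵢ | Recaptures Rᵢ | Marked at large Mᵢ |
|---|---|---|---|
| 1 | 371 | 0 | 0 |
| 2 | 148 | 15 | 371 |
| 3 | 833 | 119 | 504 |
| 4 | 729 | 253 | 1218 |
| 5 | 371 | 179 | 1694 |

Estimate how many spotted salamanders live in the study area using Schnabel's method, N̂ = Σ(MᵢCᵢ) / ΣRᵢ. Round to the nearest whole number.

Σ MᵢCᵢ = 0·371 + 371·148 + 504·833 + 1218·729 + 1694·371 = 0 + 54908 + 419832 + 887922 + 628474 = 1991136
Σ Rᵢ = 0 + 15 + 119 + 253 + 179 = 566
N̂ = 1991136 / 566 ≈ 3517.9 → 3518

N ≈ 3518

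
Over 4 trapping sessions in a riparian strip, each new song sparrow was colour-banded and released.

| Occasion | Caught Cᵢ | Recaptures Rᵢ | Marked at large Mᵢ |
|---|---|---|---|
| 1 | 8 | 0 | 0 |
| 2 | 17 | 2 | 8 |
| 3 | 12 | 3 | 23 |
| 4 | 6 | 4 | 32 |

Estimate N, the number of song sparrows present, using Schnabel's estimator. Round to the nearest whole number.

N ≈ 67

Σ MᵢCᵢ = 0·8 + 8·17 + 23·12 + 32·6 = 0 + 136 + 276 + 192 = 604
Σ Rᵢ = 0 + 2 + 3 + 4 = 9
N̂ = 604 / 9 ≈ 67.1 → 67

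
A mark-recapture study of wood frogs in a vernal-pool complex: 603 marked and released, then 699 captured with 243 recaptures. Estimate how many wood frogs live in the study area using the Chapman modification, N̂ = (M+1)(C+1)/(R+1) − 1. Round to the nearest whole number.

N̂ = (603+1)(699+1)/(243+1) − 1 = 604·700/244 − 1
= 422800/244 − 1 ≈ 1732.8 − 1 ≈ 1731.8 → 1732

N ≈ 1732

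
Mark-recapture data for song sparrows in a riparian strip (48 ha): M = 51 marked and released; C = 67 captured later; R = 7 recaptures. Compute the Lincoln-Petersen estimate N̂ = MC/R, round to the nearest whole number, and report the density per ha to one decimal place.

N̂ = 51·67/7 = 3417/7 ≈ 488.1 → 488
Density = N̂ / area = 488 / 48 ≈ 10.17 → 10.2 per ha

density ≈ 10.2 song sparrows per ha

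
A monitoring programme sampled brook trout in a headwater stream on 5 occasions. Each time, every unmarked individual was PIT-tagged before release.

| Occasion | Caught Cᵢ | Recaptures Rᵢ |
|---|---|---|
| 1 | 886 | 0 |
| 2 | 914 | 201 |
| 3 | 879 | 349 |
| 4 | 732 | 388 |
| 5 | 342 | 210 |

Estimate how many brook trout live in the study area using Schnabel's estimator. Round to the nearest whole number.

Marked at large before each occasion: Mᵢ = Σⱼ<ᵢ (Cⱼ − Rⱼ) → M1=0, M2=886, M3=1599, M4=2129, M5=2473
Σ MᵢCᵢ = 0·886 + 886·914 + 1599·879 + 2129·732 + 2473·342 = 0 + 809804 + 1405521 + 1558428 + 845766 = 4619519
Σ Rᵢ = 0 + 201 + 349 + 388 + 210 = 1148
N̂ = 4619519 / 1148 ≈ 4024.0 → 4024

N ≈ 4024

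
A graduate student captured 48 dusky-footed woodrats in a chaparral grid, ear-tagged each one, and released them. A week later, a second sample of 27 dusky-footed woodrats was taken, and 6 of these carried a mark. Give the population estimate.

N = 216

Lincoln-Petersen assumes M/N = R/C, so N = M·C / R.
N = (48 × 27) / 6 = 1296 / 6 = 216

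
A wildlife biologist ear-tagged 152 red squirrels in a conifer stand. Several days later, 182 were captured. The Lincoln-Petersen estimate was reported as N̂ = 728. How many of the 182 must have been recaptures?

R = 38

From N = M·C/R: R = M·C / N = 152·182 / 728 = 27664 / 728 = 38.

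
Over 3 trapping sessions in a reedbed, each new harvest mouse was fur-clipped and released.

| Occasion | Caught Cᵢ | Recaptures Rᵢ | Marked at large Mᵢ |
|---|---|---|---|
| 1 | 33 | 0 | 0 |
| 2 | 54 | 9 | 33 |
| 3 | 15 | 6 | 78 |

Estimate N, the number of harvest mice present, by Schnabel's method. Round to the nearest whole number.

Σ MᵢCᵢ = 0·33 + 33·54 + 78·15 = 0 + 1782 + 1170 = 2952
Σ Rᵢ = 0 + 9 + 6 = 15
N̂ = 2952 / 15 ≈ 196.8 → 197

N ≈ 197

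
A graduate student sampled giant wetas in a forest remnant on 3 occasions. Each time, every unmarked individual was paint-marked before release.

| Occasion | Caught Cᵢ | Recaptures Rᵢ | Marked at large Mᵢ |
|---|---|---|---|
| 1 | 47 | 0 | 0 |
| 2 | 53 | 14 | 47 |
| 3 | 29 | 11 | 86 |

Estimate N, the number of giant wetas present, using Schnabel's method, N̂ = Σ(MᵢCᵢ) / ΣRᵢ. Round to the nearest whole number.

Σ MᵢCᵢ = 0·47 + 47·53 + 86·29 = 0 + 2491 + 2494 = 4985
Σ Rᵢ = 0 + 14 + 11 = 25
N̂ = 4985 / 25 ≈ 199.4 → 199

N ≈ 199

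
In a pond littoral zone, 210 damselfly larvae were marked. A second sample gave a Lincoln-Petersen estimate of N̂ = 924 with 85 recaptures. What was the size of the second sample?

From N = M·C/R: C = N·R / M = 924·85 / 210 = 78540 / 210 = 374.

C = 374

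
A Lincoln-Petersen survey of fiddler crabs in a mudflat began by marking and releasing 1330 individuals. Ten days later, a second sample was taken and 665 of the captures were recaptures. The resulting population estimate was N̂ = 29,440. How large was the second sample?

From N = M·C/R: C = N·R / M = 29440·665 / 1330 = 19577600 / 1330 = 14720.

C = 14720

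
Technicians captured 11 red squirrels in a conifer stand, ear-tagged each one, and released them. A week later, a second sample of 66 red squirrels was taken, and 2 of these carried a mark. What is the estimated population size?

The marked fraction in the recapture sample should equal the marked fraction in the population: 2/66 = 11/N.
N = (11 × 66) / 2 = 726 / 2 = 363

N = 363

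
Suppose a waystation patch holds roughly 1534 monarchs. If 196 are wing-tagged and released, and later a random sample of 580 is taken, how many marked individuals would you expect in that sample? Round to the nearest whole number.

expected recaptures ≈ 74

The marked fraction of the population is 196/1534, so in a sample of 580 expect C·(M/N) marked.
E[R] = 196 × 580 / 1534 = 113680 / 1534 ≈ 74.1 → 74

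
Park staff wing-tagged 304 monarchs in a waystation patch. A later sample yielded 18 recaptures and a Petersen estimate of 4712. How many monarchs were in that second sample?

C = 279

From N = M·C/R: C = N·R / M = 4712·18 / 304 = 84816 / 304 = 279.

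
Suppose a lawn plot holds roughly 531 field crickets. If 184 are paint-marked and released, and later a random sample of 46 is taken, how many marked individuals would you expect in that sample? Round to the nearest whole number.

Expected recaptures E[R] = M·C / N.
E[R] = 184 × 46 / 531 = 8464 / 531 ≈ 15.9 → 16

expected recaptures ≈ 16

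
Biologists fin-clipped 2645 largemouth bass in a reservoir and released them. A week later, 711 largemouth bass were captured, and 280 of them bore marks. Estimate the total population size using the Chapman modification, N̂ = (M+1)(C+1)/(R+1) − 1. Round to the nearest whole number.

N ≈ 6703

N̂ = (2645+1)(711+1)/(280+1) − 1 = 2646·712/281 − 1
= 1883952/281 − 1 ≈ 6704.46 − 1 ≈ 6703.46 → 6703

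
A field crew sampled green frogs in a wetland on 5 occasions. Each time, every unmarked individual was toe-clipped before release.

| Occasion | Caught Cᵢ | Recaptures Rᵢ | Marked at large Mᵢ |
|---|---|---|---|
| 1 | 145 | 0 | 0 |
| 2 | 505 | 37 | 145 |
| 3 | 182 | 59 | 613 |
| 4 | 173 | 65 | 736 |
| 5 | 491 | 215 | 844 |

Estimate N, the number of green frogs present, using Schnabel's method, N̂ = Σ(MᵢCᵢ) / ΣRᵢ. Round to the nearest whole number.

Σ MᵢCᵢ = 0·145 + 145·505 + 613·182 + 736·173 + 844·491 = 0 + 73225 + 111566 + 127328 + 414404 = 726523
Σ Rᵢ = 0 + 37 + 59 + 65 + 215 = 376
N̂ = 726523 / 376 ≈ 1932.2 → 1932

N ≈ 1932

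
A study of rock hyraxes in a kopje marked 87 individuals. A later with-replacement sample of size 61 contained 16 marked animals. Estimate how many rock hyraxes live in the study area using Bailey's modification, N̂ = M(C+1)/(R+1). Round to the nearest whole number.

N̂ = 87·(61+1)/(16+1) = 87·62/17 = 5394/17 ≈ 317.3 → 317

N ≈ 317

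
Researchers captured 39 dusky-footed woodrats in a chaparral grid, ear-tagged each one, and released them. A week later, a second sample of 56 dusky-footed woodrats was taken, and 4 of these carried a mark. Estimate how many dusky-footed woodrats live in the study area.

If marked individuals mix randomly, R/C ≈ M/N, giving N ≈ M·C/R.
N = (39 × 56) / 4 = 2184 / 4 = 546

N = 546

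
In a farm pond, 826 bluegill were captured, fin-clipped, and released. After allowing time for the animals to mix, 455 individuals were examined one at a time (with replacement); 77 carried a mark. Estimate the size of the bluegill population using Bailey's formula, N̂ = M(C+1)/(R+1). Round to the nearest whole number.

N ≈ 4829

N̂ = 826·(455+1)/(77+1) = 826·456/78 = 376656/78 ≈ 4828.9 → 4829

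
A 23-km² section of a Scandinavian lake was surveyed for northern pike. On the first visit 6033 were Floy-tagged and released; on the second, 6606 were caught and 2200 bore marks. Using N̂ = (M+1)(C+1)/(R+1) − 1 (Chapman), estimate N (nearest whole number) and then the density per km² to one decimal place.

density ≈ 787.5 northern pike per km²

N̂ = 6034·6607/2201 − 1 = 39866638/2201 − 1 ≈ 18112.0 → 18112
Density = N̂ / area = 18112 / 23 ≈ 787.48 → 787.5 per km²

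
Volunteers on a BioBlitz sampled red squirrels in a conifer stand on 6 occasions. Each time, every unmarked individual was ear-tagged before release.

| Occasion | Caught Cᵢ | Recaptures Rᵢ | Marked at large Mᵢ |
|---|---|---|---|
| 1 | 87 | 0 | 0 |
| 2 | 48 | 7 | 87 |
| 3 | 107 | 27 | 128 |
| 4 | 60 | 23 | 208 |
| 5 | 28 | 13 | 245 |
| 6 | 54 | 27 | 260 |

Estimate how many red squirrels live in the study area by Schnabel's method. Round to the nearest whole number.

N ≈ 528

Σ MᵢCᵢ = 0·87 + 87·48 + 128·107 + 208·60 + 245·28 + 260·54 = 0 + 4176 + 13696 + 12480 + 6860 + 14040 = 51252
Σ Rᵢ = 0 + 7 + 27 + 23 + 13 + 27 = 97
N̂ = 51252 / 97 ≈ 528.4 → 528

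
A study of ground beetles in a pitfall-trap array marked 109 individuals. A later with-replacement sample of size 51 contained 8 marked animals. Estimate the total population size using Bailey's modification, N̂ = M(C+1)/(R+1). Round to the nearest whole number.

N̂ = 109·(51+1)/(8+1) = 109·52/9 = 5668/9 ≈ 629.8 → 630

N ≈ 630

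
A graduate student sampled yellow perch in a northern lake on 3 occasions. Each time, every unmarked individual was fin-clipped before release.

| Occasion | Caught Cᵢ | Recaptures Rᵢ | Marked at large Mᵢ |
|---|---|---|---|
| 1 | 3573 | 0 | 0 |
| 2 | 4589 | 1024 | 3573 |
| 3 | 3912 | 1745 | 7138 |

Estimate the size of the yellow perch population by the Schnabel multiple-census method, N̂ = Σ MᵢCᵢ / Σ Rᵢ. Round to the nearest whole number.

N ≈ 16,006

Σ MᵢCᵢ = 0·3573 + 3573·4589 + 7138·3912 = 0 + 16396497 + 27923856 = 44320353
Σ Rᵢ = 0 + 1024 + 1745 = 2769
N̂ = 44320353 / 2769 ≈ 16005.9 → 16006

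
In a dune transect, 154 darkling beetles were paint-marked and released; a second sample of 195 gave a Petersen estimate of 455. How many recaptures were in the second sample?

From N = M·C/R: R = M·C / N = 154·195 / 455 = 30030 / 455 = 66.

R = 66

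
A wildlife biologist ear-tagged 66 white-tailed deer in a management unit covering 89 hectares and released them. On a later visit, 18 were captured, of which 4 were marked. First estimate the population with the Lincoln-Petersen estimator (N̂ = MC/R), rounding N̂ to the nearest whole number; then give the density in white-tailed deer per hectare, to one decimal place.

density ≈ 3.3 white-tailed deer per hectare

N̂ = 66·18/4 = 1188/4 = 297
Density = N̂ / area = 297 / 89 ≈ 3.34 → 3.3 per hectare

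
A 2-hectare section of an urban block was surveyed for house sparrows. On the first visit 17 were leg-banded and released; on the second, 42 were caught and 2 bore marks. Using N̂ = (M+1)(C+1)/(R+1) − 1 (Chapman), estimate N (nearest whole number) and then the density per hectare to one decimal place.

N̂ = 18·43/3 − 1 = 774/3 − 1 = 257
Density = N̂ / area = 257 / 2 ≈ 128.50 → 128.5 per hectare

density ≈ 128.5 house sparrows per hectare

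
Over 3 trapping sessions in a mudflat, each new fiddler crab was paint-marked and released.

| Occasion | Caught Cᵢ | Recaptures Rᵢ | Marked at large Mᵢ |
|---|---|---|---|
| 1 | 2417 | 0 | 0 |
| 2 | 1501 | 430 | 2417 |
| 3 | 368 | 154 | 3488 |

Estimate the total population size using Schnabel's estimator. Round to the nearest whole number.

Σ MᵢCᵢ = 0·2417 + 2417·1501 + 3488·368 = 0 + 3627917 + 1283584 = 4911501
Σ Rᵢ = 0 + 430 + 154 = 584
N̂ = 4911501 / 584 ≈ 8410.1 → 8410

N ≈ 8410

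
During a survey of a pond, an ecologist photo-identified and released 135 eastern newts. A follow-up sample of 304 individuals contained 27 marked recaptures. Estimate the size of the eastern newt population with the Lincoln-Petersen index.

N = 1520

If marked individuals mix randomly, R/C ≈ M/N, giving N ≈ M·C/R.
N = (135 × 304) / 27 = 41040 / 27 = 1520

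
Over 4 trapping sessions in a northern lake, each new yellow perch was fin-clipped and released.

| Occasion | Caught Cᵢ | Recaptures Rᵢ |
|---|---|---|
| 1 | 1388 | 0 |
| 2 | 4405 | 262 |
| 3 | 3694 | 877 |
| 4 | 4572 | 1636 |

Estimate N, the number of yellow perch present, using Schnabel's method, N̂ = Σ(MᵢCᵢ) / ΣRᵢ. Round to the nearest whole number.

N ≈ 23,320

Marked at large before each occasion: Mᵢ = Σⱼ<ᵢ (Cⱼ − Rⱼ) → M1=0, M2=1388, M3=5531, M4=8348
Σ MᵢCᵢ = 0·1388 + 1388·4405 + 5531·3694 + 8348·4572 = 0 + 6114140 + 20431514 + 38167056 = 64712710
Σ Rᵢ = 0 + 262 + 877 + 1636 = 2775
N̂ = 64712710 / 2775 ≈ 23319.9 → 23320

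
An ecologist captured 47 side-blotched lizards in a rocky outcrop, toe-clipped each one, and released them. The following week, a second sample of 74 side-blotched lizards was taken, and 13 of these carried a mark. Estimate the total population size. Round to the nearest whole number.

N ≈ 268

If marked individuals mix randomly, R/C ≈ M/N, giving N ≈ M·C/R.
N = (47 × 74) / 13 = 3478 / 13 ≈ 267.5 → 268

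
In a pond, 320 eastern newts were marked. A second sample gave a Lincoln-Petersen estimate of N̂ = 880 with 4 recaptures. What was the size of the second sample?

C = 11

From N = M·C/R: C = N·R / M = 880·4 / 320 = 3520 / 320 = 11.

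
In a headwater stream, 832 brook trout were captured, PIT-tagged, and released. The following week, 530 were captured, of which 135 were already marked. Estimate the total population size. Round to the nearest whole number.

The marked fraction in the recapture sample should equal the marked fraction in the population: 135/530 = 832/N.
N = (832 × 530) / 135 = 440960 / 135 ≈ 3266.4 → 3266

N ≈ 3266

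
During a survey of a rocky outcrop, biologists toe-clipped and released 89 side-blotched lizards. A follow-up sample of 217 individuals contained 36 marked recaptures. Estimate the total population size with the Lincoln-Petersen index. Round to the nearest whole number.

N = (89 × 217) / 36 = 19313 / 36 ≈ 536.47 → 536

N ≈ 536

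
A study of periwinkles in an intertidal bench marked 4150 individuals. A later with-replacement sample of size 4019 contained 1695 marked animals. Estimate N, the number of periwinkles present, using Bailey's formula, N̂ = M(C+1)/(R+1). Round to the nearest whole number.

N ≈ 9837

N̂ = 4150·(4019+1)/(1695+1) = 4150·4020/1696 = 16683000/1696 ≈ 9836.7 → 9837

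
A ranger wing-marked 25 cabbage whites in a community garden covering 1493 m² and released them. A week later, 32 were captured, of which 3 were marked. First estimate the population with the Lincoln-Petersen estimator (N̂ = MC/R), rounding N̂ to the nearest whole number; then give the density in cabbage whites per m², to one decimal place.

density ≈ 0.2 cabbage whites per m²

N̂ = 25·32/3 = 800/3 ≈ 266.7 → 267
Density = N̂ / area = 267 / 1493 ≈ 0.18 → 0.2 per m²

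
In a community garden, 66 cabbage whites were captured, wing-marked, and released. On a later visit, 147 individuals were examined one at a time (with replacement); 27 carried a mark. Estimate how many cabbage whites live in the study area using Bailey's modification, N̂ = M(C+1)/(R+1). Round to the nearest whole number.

N ≈ 349

N̂ = 66·(147+1)/(27+1) = 66·148/28 = 9768/28 ≈ 348.9 → 349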